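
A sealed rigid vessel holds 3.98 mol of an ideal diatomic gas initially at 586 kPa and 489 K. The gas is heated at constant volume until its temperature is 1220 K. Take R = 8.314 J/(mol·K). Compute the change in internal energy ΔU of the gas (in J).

V₁ = nRT₁/P₁ = 3.98×8.314×489/586 = 27.6 L.
Isochoric: V stays 27.6 L; P/T = const ⇒ T₂ = 1220 K, P₂ = 1460 kPa.
For an ideal gas ΔU = nCvΔT with Cv = (5/2)R = 20.8 J/(mol·K).
ΔU = 3.98×20.8×(1220−489) = 60500 J.

60500 J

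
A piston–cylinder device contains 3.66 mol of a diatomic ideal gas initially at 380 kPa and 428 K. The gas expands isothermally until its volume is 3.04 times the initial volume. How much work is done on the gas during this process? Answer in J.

V₁ = nRT₁/P₁ = 3.66×8.314×428/380 = 34.3 L.
Isothermal: T stays 428 K; PV = const ⇒ V₂ = 104 L, P₂ = 125 kPa.
W = nRT ln(V₂/V₁) = 3.66×8.314×428×ln(3.04) = 14500 J.
Work done on the gas = −W_by = -14500 J.

-14500 J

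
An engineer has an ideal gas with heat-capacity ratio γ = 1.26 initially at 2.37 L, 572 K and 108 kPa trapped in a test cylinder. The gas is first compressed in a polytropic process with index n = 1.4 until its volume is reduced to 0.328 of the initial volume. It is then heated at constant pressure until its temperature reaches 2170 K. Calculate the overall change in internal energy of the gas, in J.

2750 J

n = P₁V₁/(RT₁) = 108×2.37/(8.314×572) = 0.0538 mol.
Step 1 — Polytropic n=1.4: T₂ = T₁(V₁/V₂)^(n−1) = 572×(3.05)^0.40 = 893 K; P₂ = P₁(V₁/V₂)^n = 514 kPa.
W = (P₁V₁−P₂V₂)/(n−1) = (108×2.37−514×0.777)/0.40 = -360 J.
ΔU = nCvΔT = 0.0538×32.0×(893−572) = 553 J.
Q = ΔU + W = 194 J.
State after step 1: P = 514 kPa, V = 0.777 L, T = 893 K.
Step 2 — Isobaric: P stays 514 kPa; V/T = const ⇒ T₂ = 2170 K, V₂ = 1.89 L.
W = PΔV = 514×(1.89−0.777) kPa·L = 571 J.
ΔU = nCvΔT = 0.0538×32.0×(2170−893) = 2200 J.
Q = ΔU + W = nCpΔT = 2770 J.
Net over both steps: W = 212 J, Q = 2960 J, ΔU = 2750 J.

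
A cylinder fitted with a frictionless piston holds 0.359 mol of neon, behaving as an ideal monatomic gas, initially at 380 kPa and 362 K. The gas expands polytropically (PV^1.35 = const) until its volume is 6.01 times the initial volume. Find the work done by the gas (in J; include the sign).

1440 J

V₁ = nRT₁/P₁ = 0.359×8.314×362/380 = 2.84 L.
Polytropic n=1.35: T₂ = T₁(V₁/V₂)^(n−1) = 362×(0.166)^0.35 = 193 K; P₂ = P₁(V₁/V₂)^n = 33.8 kPa.
W = (P₁V₁−P₂V₂)/(n−1) = (380×2.84−33.8×17.1)/0.35 = 1440 J.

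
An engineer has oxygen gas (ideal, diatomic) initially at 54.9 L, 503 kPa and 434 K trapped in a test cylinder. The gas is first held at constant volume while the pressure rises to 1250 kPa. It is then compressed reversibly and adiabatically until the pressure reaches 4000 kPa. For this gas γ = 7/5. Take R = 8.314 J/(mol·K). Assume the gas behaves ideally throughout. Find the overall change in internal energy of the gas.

170000 J

n = P₁V₁/(RT₁) = 503×54.9/(8.314×434) = 7.65 mol.
Step 1 — Isochoric: V stays 54.9 L; P/T = const ⇒ T₂ = 1080 K, P₂ = 1250 kPa.
W = 0 (no volume change).
ΔU = nCvΔT = 7.65×20.8×(1080−434) = 103000 J.
Q = ΔU = 103000 J.
State after step 1: P = 1250 kPa, V = 54.9 L, T = 1080 K.
Step 2 — Adiabatic: T₂/T₁ = (P₂/P₁)^((γ−1)/γ) ⇒ T₂ = 1080×(3.20)^0.286 = 1500 K; V₂ = 23.9 L.
ΔU = nCvΔT = 7.65×20.8×(1500−1080) = 67600 J.
Q = 0 for an adiabatic process, so W = −ΔU = -67600 J.
Net over both steps: W = -67600 J, Q = 103000 J, ΔU = 170000 J.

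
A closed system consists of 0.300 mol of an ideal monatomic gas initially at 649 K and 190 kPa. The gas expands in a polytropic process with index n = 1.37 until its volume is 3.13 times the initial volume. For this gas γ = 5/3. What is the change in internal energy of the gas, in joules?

-836 J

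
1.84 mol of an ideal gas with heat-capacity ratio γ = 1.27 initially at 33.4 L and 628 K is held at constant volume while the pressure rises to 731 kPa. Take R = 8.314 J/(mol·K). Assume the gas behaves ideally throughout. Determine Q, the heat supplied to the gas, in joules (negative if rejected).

P₁ = nRT₁/V₁ = 1.84×8.314×628/33.4 = 288 kPa.
Isochoric: V stays 33.4 L; P/T = const ⇒ T₂ = 1600 K, P₂ = 731 kPa.
W = 0 (no volume change).
ΔU = nCvΔT = 1.84×30.8×(1600−628) = 54800 J.
Q = ΔU = 54800 J.

54800 J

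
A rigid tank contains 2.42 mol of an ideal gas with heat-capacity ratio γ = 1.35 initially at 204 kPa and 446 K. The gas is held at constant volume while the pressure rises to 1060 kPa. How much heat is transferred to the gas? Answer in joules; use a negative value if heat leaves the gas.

108000 J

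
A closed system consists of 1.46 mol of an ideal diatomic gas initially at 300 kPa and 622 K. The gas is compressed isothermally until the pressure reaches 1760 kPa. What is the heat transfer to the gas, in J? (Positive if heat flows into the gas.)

-13400 J

V₁ = nRT₁/P₁ = 1.46×8.314×622/300 = 25.2 L.
Isothermal: T stays 622 K; PV = const ⇒ V₂ = 4.29 L, P₂ = 1760 kPa.
ΔU = 0 (ideal gas, T constant).
W = nRT ln(V₂/V₁) = 1.46×8.314×622×ln(0.170) = -13400 J.
Q = ΔU + W = -13400 J.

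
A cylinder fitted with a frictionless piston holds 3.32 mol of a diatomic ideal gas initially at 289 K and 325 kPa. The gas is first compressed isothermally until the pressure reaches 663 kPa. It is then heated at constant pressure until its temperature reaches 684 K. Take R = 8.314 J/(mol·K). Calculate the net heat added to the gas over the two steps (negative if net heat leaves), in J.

32500 J

V₁ = nRT₁/P₁ = 3.32×8.314×289/325 = 24.5 L.
Step 1 — Isothermal: T stays 289 K; PV = const ⇒ V₂ = 12.0 L, P₂ = 663 kPa.
ΔU = 0 (ideal gas, T constant).
W = nRT ln(V₂/V₁) = 3.32×8.314×289×ln(0.490) = -5690 J.
Q = ΔU + W = -5690 J.
State after step 1: P = 663 kPa, V = 12.0 L, T = 289 K.
Step 2 — Isobaric: P stays 663 kPa; V/T = const ⇒ T₂ = 684 K, V₂ = 28.5 L.
W = PΔV = 663×(28.5−12.0) kPa·L = 10900 J.
ΔU = nCvΔT = 3.32×20.8×(684−289) = 27300 J.
Q = ΔU + W = nCpΔT = 38200 J.
Net over both steps: W = 5220 J, Q = 32500 J, ΔU = 27300 J.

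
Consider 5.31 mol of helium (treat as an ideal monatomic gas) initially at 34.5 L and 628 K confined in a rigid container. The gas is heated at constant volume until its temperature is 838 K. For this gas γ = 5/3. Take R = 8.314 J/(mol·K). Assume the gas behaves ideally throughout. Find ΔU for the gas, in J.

P₁ = nRT₁/V₁ = 5.31×8.314×628/34.5 = 804 kPa.
Isochoric: V stays 34.5 L; P/T = const ⇒ T₂ = 838 K, P₂ = 1070 kPa.
For an ideal gas ΔU = nCvΔT with Cv = (3/2)R = 12.5 J/(mol·K).
ΔU = 5.31×12.5×(838−628) = 13900 J.

13900 J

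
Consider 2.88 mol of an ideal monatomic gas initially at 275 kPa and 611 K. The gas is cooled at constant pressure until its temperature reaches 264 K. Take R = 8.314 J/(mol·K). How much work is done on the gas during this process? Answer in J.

V₁ = nRT₁/P₁ = 2.88×8.314×611/275 = 53.2 L.
Isobaric: P stays 275 kPa; V/T = const ⇒ T₂ = 264 K, V₂ = 23.0 L.
W = PΔV = 275×(23.0−53.2) kPa·L = -8310 J.
Work done on the gas = −W_by = 8310 J.

8310 J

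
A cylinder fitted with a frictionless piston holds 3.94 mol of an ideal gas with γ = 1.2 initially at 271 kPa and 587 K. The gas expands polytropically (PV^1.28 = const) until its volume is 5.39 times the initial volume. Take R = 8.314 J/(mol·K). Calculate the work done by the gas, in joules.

25800 J

V₁ = nRT₁/P₁ = 3.94×8.314×587/271 = 71.0 L.
Polytropic n=1.28: T₂ = T₁(V₁/V₂)^(n−1) = 587×(0.186)^0.28 = 366 K; P₂ = P₁(V₁/V₂)^n = 31.4 kPa.
W = (P₁V₁−P₂V₂)/(n−1) = (271×71.0−31.4×382)/0.28 = 25800 J.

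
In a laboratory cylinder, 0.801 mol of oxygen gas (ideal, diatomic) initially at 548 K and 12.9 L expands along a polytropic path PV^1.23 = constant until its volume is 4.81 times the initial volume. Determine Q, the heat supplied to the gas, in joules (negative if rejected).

P₁ = nRT₁/V₁ = 0.801×8.314×548/12.9 = 283 kPa.
Polytropic n=1.23: T₂ = T₁(V₁/V₂)^(n−1) = 548×(0.208)^0.23 = 382 K; P₂ = P₁(V₁/V₂)^n = 41.0 kPa.
W = (P₁V₁−P₂V₂)/(n−1) = (283×12.9−41.0×62.0)/0.23 = 4810 J.
ΔU = nCvΔT = 0.801×20.8×(382−548) = -2770 J.
Q = ΔU + W = 2040 J.

2040 J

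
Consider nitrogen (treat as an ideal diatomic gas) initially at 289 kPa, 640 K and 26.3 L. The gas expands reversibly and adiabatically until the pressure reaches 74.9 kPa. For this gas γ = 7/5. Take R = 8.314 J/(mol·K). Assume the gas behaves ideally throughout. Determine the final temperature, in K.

435 K

Adiabatic: T₂/T₁ = (P₂/P₁)^((γ−1)/γ) ⇒ T₂ = 640×(0.259)^0.286 = 435 K; V₂ = 69.0 L.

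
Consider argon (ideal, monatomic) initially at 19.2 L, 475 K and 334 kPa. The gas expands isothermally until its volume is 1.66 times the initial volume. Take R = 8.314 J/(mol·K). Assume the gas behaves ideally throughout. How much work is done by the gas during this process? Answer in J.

n = P₁V₁/(RT₁) = 334×19.2/(8.314×475) = 1.62 mol.
Isothermal: T stays 475 K; PV = const ⇒ V₂ = 31.9 L, P₂ = 201 kPa.
W = nRT ln(V₂/V₁) = 1.62×8.314×475×ln(1.66) = 3250 J.

3250 J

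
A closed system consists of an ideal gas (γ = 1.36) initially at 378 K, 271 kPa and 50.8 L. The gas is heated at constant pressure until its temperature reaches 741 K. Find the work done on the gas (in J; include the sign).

-13200 J

n = P₁V₁/(RT₁) = 271×50.8/(8.314×378) = 4.38 mol.
Isobaric: P stays 271 kPa; V/T = const ⇒ T₂ = 741 K, V₂ = 99.6 L.
W = PΔV = 271×(99.6−50.8) kPa·L = 13200 J.
Work done on the gas = −W_by = -13200 J.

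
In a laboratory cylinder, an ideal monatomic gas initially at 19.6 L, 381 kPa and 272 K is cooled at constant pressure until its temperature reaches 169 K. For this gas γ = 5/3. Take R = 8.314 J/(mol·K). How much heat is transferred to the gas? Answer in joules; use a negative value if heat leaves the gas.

n = P₁V₁/(RT₁) = 381×19.6/(8.314×272) = 3.30 mol.
Isobaric: P stays 381 kPa; V/T = const ⇒ T₂ = 169 K, V₂ = 12.2 L.
W = PΔV = 381×(12.2−19.6) kPa·L = -2830 J.
ΔU = nCvΔT = 3.30×12.5×(169−272) = -4240 J.
Q = ΔU + W = nCpΔT = -7070 J.

-7070 J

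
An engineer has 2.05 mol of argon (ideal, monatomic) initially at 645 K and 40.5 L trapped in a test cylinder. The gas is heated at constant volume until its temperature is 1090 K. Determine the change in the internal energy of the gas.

11400 J

P₁ = nRT₁/V₁ = 2.05×8.314×645/40.5 = 271 kPa.
Isochoric: V stays 40.5 L; P/T = const ⇒ T₂ = 1090 K, P₂ = 459 kPa.
For an ideal gas ΔU = nCvΔT with Cv = (3/2)R = 12.5 J/(mol·K).
ΔU = 2.05×12.5×(1090−645) = 11400 J.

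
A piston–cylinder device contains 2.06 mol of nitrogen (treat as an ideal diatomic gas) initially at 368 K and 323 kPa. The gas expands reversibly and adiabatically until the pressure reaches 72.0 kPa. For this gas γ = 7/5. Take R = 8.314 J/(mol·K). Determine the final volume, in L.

57.0 L

V₁ = nRT₁/P₁ = 2.06×8.314×368/323 = 19.5 L.
Adiabatic: T₂/T₁ = (P₂/P₁)^((γ−1)/γ) ⇒ T₂ = 368×(0.223)^0.286 = 240 K; V₂ = 57.0 L.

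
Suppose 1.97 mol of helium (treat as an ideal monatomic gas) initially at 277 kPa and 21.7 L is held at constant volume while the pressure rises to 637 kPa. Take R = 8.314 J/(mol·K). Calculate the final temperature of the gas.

844 K

T₁ = P₁V₁/(nR) = 277×21.7/(1.97×8.314) = 367 K.
Isochoric: V stays 21.7 L; P/T = const ⇒ T₂ = 844 K, P₂ = 637 kPa.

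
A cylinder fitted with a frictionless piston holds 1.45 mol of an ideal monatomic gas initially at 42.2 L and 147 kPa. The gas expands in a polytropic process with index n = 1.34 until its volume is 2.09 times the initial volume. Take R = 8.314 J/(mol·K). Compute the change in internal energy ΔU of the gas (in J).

-2060 J

T₁ = P₁V₁/(nR) = 147×42.2/(1.45×8.314) = 515 K.
Polytropic n=1.34: T₂ = T₁(V₁/V₂)^(n−1) = 515×(0.478)^0.34 = 400 K; P₂ = P₁(V₁/V₂)^n = 54.7 kPa.
For an ideal gas ΔU = nCvΔT with Cv = (3/2)R = 12.5 J/(mol·K).
ΔU = 1.45×12.5×(400−515) = -2060 J.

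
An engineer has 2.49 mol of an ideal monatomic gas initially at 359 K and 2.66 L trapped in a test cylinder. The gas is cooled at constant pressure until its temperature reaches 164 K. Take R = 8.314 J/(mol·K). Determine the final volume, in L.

1.22 L

P₁ = nRT₁/V₁ = 2.49×8.314×359/2.66 = 2790 kPa.
Isobaric: P stays 2790 kPa; V/T = const ⇒ T₂ = 164 K, V₂ = 1.22 L.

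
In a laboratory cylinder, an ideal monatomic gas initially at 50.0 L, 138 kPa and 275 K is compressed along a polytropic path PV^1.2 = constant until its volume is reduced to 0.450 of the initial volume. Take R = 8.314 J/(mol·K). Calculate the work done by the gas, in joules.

-5970 J

n = P₁V₁/(RT₁) = 138×50.0/(8.314×275) = 3.02 mol.
Polytropic n=1.2: T₂ = T₁(V₁/V₂)^(n−1) = 275×(2.22)^0.20 = 323 K; P₂ = P₁(V₁/V₂)^n = 360 kPa.
W = (P₁V₁−P₂V₂)/(n−1) = (138×50.0−360×22.5)/0.20 = -5970 J.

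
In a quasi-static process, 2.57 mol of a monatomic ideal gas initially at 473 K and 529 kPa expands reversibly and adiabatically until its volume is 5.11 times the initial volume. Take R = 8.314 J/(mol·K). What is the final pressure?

34.9 kPa

V₁ = nRT₁/P₁ = 2.57×8.314×473/529 = 19.1 L.
Adiabatic: TV^(γ−1) = const ⇒ T₂ = 473×(0.196)^0.667 = 159 K; PV^γ = const ⇒ P₂ = 34.9 kPa.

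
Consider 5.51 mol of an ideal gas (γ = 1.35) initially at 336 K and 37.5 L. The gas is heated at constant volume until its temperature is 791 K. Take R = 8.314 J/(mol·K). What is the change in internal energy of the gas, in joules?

P₁ = nRT₁/V₁ = 5.51×8.314×336/37.5 = 410 kPa.
Isochoric: V stays 37.5 L; P/T = const ⇒ T₂ = 791 K, P₂ = 966 kPa.
For an ideal gas ΔU = nCvΔT with Cv = R/(γ−1) = 23.8 J/(mol·K).
ΔU = 5.51×23.8×(791−336) = 59600 J.

59600 J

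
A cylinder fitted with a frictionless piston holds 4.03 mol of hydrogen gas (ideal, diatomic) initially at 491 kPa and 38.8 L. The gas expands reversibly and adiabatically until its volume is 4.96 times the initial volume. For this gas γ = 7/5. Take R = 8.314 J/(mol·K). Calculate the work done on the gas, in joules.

-22500 J

T₁ = P₁V₁/(nR) = 491×38.8/(4.03×8.314) = 569 K.
Adiabatic: TV^(γ−1) = const ⇒ T₂ = 569×(0.202)^0.400 = 300 K; PV^γ = const ⇒ P₂ = 52.2 kPa.
ΔU = nCvΔT = 4.03×20.8×(300−569) = -22500 J.
Q = 0 for an adiabatic process, so W = −ΔU = 22500 J.
Work done on the gas = −W_by = -22500 J.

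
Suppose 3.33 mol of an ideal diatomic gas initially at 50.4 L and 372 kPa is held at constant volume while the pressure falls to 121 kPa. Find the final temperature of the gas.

220 K

T₁ = P₁V₁/(nR) = 372×50.4/(3.33×8.314) = 677 K.
Isochoric: V stays 50.4 L; P/T = const ⇒ T₂ = 220 K, P₂ = 121 kPa.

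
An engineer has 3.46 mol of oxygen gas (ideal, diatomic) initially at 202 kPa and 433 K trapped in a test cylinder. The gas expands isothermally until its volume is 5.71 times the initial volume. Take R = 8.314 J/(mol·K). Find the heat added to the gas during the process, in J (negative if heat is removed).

V₁ = nRT₁/P₁ = 3.46×8.314×433/202 = 61.7 L.
Isothermal: T stays 433 K; PV = const ⇒ V₂ = 352 L, P₂ = 35.4 kPa.
ΔU = 0 (ideal gas, T constant).
W = nRT ln(V₂/V₁) = 3.46×8.314×433×ln(5.71) = 21700 J.
Q = ΔU + W = 21700 J.

21700 J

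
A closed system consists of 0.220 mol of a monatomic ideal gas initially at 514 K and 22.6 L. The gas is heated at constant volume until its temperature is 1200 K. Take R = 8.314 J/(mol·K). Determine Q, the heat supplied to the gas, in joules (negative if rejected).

P₁ = nRT₁/V₁ = 0.220×8.314×514/22.6 = 41.6 kPa.
Isochoric: V stays 22.6 L; P/T = const ⇒ T₂ = 1200 K, P₂ = 97.1 kPa.
W = 0 (no volume change).
ΔU = nCvΔT = 0.220×12.5×(1200−514) = 1880 J.
Q = ΔU = 1880 J.

1880 J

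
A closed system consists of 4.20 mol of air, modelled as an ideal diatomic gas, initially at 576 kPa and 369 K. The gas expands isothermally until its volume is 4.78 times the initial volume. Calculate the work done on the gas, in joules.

V₁ = nRT₁/P₁ = 4.20×8.314×369/576 = 22.4 L.
Isothermal: T stays 369 K; PV = const ⇒ V₂ = 107 L, P₂ = 121 kPa.
W = nRT ln(V₂/V₁) = 4.20×8.314×369×ln(4.78) = 20200 J.
Work done on the gas = −W_by = -20200 J.

-20200 J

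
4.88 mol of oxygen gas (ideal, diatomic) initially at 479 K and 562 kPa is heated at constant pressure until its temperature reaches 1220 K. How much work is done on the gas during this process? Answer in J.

V₁ = nRT₁/P₁ = 4.88×8.314×479/562 = 34.6 L.
Isobaric: P stays 562 kPa; V/T = const ⇒ T₂ = 1220 K, V₂ = 88.1 L.
W = PΔV = 562×(88.1−34.6) kPa·L = 30100 J.
Work done on the gas = −W_by = -30100 J.

-30100 J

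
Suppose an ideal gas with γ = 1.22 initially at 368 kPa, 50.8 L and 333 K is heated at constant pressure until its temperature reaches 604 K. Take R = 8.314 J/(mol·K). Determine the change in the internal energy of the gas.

n = P₁V₁/(RT₁) = 368×50.8/(8.314×333) = 6.75 mol.
Isobaric: P stays 368 kPa; V/T = const ⇒ T₂ = 604 K, V₂ = 92.1 L.
For an ideal gas ΔU = nCvΔT with Cv = R/(γ−1) = 37.8 J/(mol·K).
ΔU = 6.75×37.8×(604−333) = 69200 J.

69200 J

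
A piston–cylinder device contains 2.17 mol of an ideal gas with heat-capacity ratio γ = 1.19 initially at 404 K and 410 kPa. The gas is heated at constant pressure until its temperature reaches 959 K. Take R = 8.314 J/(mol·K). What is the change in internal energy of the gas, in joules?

52700 J

V₁ = nRT₁/P₁ = 2.17×8.314×404/410 = 17.8 L.
Isobaric: P stays 410 kPa; V/T = const ⇒ T₂ = 959 K, V₂ = 42.2 L.
For an ideal gas ΔU = nCvΔT with Cv = R/(γ−1) = 43.8 J/(mol·K).
ΔU = 2.17×43.8×(959−404) = 52700 J.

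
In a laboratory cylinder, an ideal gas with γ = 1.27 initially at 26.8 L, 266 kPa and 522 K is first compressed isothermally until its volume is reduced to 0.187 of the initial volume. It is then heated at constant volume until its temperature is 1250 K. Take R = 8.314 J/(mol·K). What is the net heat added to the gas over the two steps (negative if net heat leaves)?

24900 J

n = P₁V₁/(RT₁) = 266×26.8/(8.314×522) = 1.64 mol.
Step 1 — Isothermal: T stays 522 K; PV = const ⇒ V₂ = 5.01 L, P₂ = 1420 kPa.
ΔU = 0 (ideal gas, T constant).
W = nRT ln(V₂/V₁) = 1.64×8.314×522×ln(0.187) = -12000 J.
Q = ΔU + W = -12000 J.
State after step 1: P = 1420 kPa, V = 5.01 L, T = 522 K.
Step 2 — Isochoric: V stays 5.01 L; P/T = const ⇒ T₂ = 1250 K, P₂ = 3410 kPa.
W = 0 (no volume change).
ΔU = nCvΔT = 1.64×30.8×(1250−522) = 36800 J.
Q = ΔU = 36800 J.
Net over both steps: W = -12000 J, Q = 24900 J, ΔU = 36800 J.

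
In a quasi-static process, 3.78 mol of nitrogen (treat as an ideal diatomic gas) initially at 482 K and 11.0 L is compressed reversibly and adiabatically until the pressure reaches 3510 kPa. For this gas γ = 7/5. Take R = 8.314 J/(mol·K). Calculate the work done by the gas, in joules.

-11600 J

P₁ = nRT₁/V₁ = 3.78×8.314×482/11.0 = 1380 kPa.
Adiabatic: T₂/T₁ = (P₂/P₁)^((γ−1)/γ) ⇒ T₂ = 482×(2.55)^0.286 = 630 K; V₂ = 5.64 L.
ΔU = nCvΔT = 3.78×20.8×(630−482) = 11600 J.
Q = 0 for an adiabatic process, so W = −ΔU = -11600 J.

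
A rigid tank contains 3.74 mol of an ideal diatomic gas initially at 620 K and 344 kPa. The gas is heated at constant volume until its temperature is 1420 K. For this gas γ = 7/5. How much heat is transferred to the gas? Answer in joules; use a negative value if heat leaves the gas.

V₁ = nRT₁/P₁ = 3.74×8.314×620/344 = 56.0 L.
Isochoric: V stays 56.0 L; P/T = const ⇒ T₂ = 1420 K, P₂ = 788 kPa.
W = 0 (no volume change).
ΔU = nCvΔT = 3.74×20.8×(1420−620) = 62200 J.
Q = ΔU = 62200 J.

62200 J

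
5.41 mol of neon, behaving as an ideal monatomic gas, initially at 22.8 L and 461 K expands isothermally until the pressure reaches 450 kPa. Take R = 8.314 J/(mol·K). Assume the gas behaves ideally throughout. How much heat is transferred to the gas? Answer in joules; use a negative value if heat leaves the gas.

P₁ = nRT₁/V₁ = 5.41×8.314×461/22.8 = 909 kPa.
Isothermal: T stays 461 K; PV = const ⇒ V₂ = 46.1 L, P₂ = 450 kPa.
ΔU = 0 (ideal gas, T constant).
W = nRT ln(V₂/V₁) = 5.41×8.314×461×ln(2.02) = 14600 J.
Q = ΔU + W = 14600 J.

14600 J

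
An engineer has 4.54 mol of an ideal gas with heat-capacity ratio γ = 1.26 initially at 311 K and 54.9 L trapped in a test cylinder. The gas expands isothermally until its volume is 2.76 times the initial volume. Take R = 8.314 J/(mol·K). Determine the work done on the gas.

P₁ = nRT₁/V₁ = 4.54×8.314×311/54.9 = 214 kPa.
Isothermal: T stays 311 K; PV = const ⇒ V₂ = 152 L, P₂ = 77.5 kPa.
W = nRT ln(V₂/V₁) = 4.54×8.314×311×ln(2.76) = 11900 J.
Work done on the gas = −W_by = -11900 J.

-11900 J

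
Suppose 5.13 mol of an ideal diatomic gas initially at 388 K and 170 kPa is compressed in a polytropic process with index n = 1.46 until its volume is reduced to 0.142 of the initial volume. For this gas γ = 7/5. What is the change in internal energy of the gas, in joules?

60200 J

V₁ = nRT₁/P₁ = 5.13×8.314×388/170 = 97.3 L.
Polytropic n=1.46: T₂ = T₁(V₁/V₂)^(n−1) = 388×(7.04)^0.46 = 952 K; P₂ = P₁(V₁/V₂)^n = 2940 kPa.
For an ideal gas ΔU = nCvΔT with Cv = (5/2)R = 20.8 J/(mol·K).
ΔU = 5.13×20.8×(952−388) = 60200 J.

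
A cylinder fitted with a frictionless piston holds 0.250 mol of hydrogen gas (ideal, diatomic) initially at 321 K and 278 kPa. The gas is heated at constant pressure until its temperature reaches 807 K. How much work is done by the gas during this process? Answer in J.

V₁ = nRT₁/P₁ = 0.250×8.314×321/278 = 2.40 L.
Isobaric: P stays 278 kPa; V/T = const ⇒ T₂ = 807 K, V₂ = 6.03 L.
W = PΔV = 278×(6.03−2.40) kPa·L = 1010 J.

1010 J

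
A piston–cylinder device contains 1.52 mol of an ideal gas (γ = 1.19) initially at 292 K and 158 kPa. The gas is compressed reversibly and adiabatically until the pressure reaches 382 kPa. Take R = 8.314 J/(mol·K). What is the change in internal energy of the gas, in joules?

2940 J

V₁ = nRT₁/P₁ = 1.52×8.314×292/158 = 23.4 L.
Adiabatic: T₂/T₁ = (P₂/P₁)^((γ−1)/γ) ⇒ T₂ = 292×(2.42)^0.160 = 336 K; V₂ = 11.1 L.
For an ideal gas ΔU = nCvΔT with Cv = R/(γ−1) = 43.8 J/(mol·K).
ΔU = 1.52×43.8×(336−292) = 2940 J.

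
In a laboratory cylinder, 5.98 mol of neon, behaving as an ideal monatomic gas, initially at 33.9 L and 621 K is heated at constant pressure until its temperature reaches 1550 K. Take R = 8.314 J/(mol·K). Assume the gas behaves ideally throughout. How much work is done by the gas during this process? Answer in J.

P₁ = nRT₁/V₁ = 5.98×8.314×621/33.9 = 911 kPa.
Isobaric: P stays 911 kPa; V/T = const ⇒ T₂ = 1550 K, V₂ = 84.6 L.
W = PΔV = 911×(84.6−33.9) kPa·L = 46200 J.

46200 J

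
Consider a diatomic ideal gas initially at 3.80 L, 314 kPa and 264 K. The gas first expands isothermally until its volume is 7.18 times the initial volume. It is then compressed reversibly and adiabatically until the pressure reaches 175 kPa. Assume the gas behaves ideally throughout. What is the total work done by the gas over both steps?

902 J

n = P₁V₁/(RT₁) = 314×3.80/(8.314×264) = 0.544 mol.
Step 1 — Isothermal: T stays 264 K; PV = const ⇒ V₂ = 27.3 L, P₂ = 43.7 kPa.
ΔU = 0 (ideal gas, T constant).
W = nRT ln(V₂/V₁) = 0.544×8.314×264×ln(7.18) = 2350 J.
Q = ΔU + W = 2350 J.
State after step 1: P = 43.7 kPa, V = 27.3 L, T = 264 K.
Step 2 — Adiabatic: T₂/T₁ = (P₂/P₁)^((γ−1)/γ) ⇒ T₂ = 264×(4.00)^0.286 = 392 K; V₂ = 10.1 L.
ΔU = nCvΔT = 0.544×20.8×(392−264) = 1450 J.
Q = 0 for an adiabatic process, so W = −ΔU = -1450 J.
Net over both steps: W = 902 J, Q = 2350 J, ΔU = 1450 J.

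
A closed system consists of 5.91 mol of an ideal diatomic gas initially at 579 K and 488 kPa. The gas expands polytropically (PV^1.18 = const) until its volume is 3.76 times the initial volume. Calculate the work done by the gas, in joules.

V₁ = nRT₁/P₁ = 5.91×8.314×579/488 = 58.3 L.
Polytropic n=1.18: T₂ = T₁(V₁/V₂)^(n−1) = 579×(0.266)^0.18 = 456 K; P₂ = P₁(V₁/V₂)^n = 102 kPa.
W = (P₁V₁−P₂V₂)/(n−1) = (488×58.3−102×219)/0.18 = 33500 J.

33500 J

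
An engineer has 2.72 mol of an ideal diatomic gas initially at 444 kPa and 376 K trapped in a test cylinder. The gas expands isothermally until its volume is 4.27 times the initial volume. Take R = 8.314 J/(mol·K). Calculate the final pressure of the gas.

104 kPa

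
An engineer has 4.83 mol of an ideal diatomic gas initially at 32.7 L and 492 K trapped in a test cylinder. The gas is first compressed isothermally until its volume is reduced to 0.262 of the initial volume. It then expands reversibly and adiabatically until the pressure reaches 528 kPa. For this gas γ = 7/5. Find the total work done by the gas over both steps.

P₁ = nRT₁/V₁ = 4.83×8.314×492/32.7 = 604 kPa.
Step 1 — Isothermal: T stays 492 K; PV = const ⇒ V₂ = 8.57 L, P₂ = 2310 kPa.
ΔU = 0 (ideal gas, T constant).
W = nRT ln(V₂/V₁) = 4.83×8.314×492×ln(0.262) = -26500 J.
Q = ΔU + W = -26500 J.
State after step 1: P = 2310 kPa, V = 8.57 L, T = 492 K.
Step 2 — Adiabatic: T₂/T₁ = (P₂/P₁)^((γ−1)/γ) ⇒ T₂ = 492×(0.229)^0.286 = 323 K; V₂ = 24.6 L.
ΔU = nCvΔT = 4.83×20.8×(323−492) = -17000 J.
Q = 0 for an adiabatic process, so W = −ΔU = 17000 J.
Net over both steps: W = -9480 J, Q = -26500 J, ΔU = -17000 J.

-9480 J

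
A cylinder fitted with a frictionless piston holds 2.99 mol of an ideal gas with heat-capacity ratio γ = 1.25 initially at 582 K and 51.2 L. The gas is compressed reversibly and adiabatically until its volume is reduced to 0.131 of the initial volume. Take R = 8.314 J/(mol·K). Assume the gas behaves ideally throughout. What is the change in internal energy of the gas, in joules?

P₁ = nRT₁/V₁ = 2.99×8.314×582/51.2 = 283 kPa.
Adiabatic: TV^(γ−1) = const ⇒ T₂ = 582×(7.63)^0.250 = 967 K; PV^γ = const ⇒ P₂ = 3590 kPa.
For an ideal gas ΔU = nCvΔT with Cv = R/(γ−1) = 33.3 J/(mol·K).
ΔU = 2.99×33.3×(967−582) = 38300 J.

38300 J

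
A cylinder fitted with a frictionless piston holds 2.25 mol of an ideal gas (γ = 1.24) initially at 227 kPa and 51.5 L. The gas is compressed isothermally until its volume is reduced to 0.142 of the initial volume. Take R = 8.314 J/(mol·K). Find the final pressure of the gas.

T₁ = P₁V₁/(nR) = 227×51.5/(2.25×8.314) = 625 K.
Isothermal: T stays 625 K; PV = const ⇒ V₂ = 7.31 L, P₂ = 1600 kPa.

1600 kPa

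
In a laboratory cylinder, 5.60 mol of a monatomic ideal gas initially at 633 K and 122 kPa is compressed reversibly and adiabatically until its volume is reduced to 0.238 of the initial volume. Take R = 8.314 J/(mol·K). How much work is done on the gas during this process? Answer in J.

70900 J

V₁ = nRT₁/P₁ = 5.60×8.314×633/122 = 242 L.
Adiabatic: TV^(γ−1) = const ⇒ T₂ = 633×(4.20)^0.667 = 1650 K; PV^γ = const ⇒ P₂ = 1330 kPa.
ΔU = nCvΔT = 5.60×12.5×(1650−633) = 70900 J.
Q = 0 for an adiabatic process, so W = −ΔU = -70900 J.
Work done on the gas = −W_by = 70900 J.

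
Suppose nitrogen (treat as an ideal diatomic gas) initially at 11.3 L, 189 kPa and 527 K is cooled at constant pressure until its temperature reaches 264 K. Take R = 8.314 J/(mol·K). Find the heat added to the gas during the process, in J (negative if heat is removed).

-3730 J

n = P₁V₁/(RT₁) = 189×11.3/(8.314×527) = 0.487 mol.
Isobaric: P stays 189 kPa; V/T = const ⇒ T₂ = 264 K, V₂ = 5.66 L.
W = PΔV = 189×(5.66−11.3) kPa·L = -1070 J.
ΔU = nCvΔT = 0.487×20.8×(264−527) = -2660 J.
Q = ΔU + W = nCpΔT = -3730 J.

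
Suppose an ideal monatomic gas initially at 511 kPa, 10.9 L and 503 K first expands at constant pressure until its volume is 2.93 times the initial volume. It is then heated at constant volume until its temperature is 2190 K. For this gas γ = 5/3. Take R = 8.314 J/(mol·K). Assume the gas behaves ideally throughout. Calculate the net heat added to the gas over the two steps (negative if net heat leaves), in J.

n = P₁V₁/(RT₁) = 511×10.9/(8.314×503) = 1.33 mol.
Step 1 — Isobaric: P stays 511 kPa; V/T = const ⇒ T₂ = 1470 K, V₂ = 31.9 L.
W = PΔV = 511×(31.9−10.9) kPa·L = 10700 J.
ΔU = nCvΔT = 1.33×12.5×(1470−503) = 16100 J.
Q = ΔU + W = nCpΔT = 26900 J.
State after step 1: P = 511 kPa, V = 31.9 L, T = 1470 K.
Step 2 — Isochoric: V stays 31.9 L; P/T = const ⇒ T₂ = 2190 K, P₂ = 759 kPa.
W = 0 (no volume change).
ΔU = nCvΔT = 1.33×12.5×(2190−1470) = 11900 J.
Q = ΔU = 11900 J.
Net over both steps: W = 10700 J, Q = 38800 J, ΔU = 28000 J.

38800 J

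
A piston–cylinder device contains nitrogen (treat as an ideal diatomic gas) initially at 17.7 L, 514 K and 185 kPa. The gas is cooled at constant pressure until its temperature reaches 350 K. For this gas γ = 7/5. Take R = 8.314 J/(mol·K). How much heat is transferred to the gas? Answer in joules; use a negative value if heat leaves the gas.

-3660 J

n = P₁V₁/(RT₁) = 185×17.7/(8.314×514) = 0.766 mol.
Isobaric: P stays 185 kPa; V/T = const ⇒ T₂ = 350 K, V₂ = 12.1 L.
W = PΔV = 185×(12.1−17.7) kPa·L = -1040 J.
ΔU = nCvΔT = 0.766×20.8×(350−514) = -2610 J.
Q = ΔU + W = nCpΔT = -3660 J.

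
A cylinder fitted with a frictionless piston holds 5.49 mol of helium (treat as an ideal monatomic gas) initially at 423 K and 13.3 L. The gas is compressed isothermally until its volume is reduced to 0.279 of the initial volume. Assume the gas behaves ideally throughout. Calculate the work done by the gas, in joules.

-24600 J

P₁ = nRT₁/V₁ = 5.49×8.314×423/13.3 = 1450 kPa.
Isothermal: T stays 423 K; PV = const ⇒ V₂ = 3.71 L, P₂ = 5200 kPa.
W = nRT ln(V₂/V₁) = 5.49×8.314×423×ln(0.279) = -24600 J.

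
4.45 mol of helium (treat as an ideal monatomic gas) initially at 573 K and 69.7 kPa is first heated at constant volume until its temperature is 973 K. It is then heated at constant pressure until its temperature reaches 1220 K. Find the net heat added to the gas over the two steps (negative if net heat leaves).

45000 J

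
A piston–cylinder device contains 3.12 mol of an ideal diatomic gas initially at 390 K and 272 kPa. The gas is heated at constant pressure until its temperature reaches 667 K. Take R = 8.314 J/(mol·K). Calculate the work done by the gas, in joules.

V₁ = nRT₁/P₁ = 3.12×8.314×390/272 = 37.2 L.
Isobaric: P stays 272 kPa; V/T = const ⇒ T₂ = 667 K, V₂ = 63.6 L.
W = PΔV = 272×(63.6−37.2) kPa·L = 7190 J.

7190 J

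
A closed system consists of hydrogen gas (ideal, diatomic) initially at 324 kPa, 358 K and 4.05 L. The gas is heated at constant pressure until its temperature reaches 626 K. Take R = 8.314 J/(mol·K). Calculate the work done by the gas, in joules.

982 J

n = P₁V₁/(RT₁) = 324×4.05/(8.314×358) = 0.441 mol.
Isobaric: P stays 324 kPa; V/T = const ⇒ T₂ = 626 K, V₂ = 7.08 L.
W = PΔV = 324×(7.08−4.05) kPa·L = 982 J.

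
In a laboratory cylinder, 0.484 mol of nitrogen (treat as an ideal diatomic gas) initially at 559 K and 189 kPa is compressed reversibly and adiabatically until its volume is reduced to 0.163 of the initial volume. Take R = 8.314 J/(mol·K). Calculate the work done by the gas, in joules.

-5990 J

V₁ = nRT₁/P₁ = 0.484×8.314×559/189 = 11.9 L.
Adiabatic: TV^(γ−1) = const ⇒ T₂ = 559×(6.13)^0.400 = 1150 K; PV^γ = const ⇒ P₂ = 2400 kPa.
ΔU = nCvΔT = 0.484×20.8×(1150−559) = 5990 J.
Q = 0 for an adiabatic process, so W = −ΔU = -5990 J.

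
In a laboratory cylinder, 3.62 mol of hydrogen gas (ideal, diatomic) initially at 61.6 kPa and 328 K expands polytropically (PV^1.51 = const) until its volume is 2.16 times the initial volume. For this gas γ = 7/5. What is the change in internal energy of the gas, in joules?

-8020 J

V₁ = nRT₁/P₁ = 3.62×8.314×328/61.6 = 160 L.
Polytropic n=1.51: T₂ = T₁(V₁/V₂)^(n−1) = 328×(0.463)^0.51 = 221 K; P₂ = P₁(V₁/V₂)^n = 19.3 kPa.
For an ideal gas ΔU = nCvΔT with Cv = (5/2)R = 20.8 J/(mol·K).
ΔU = 3.62×20.8×(221−328) = -8020 J.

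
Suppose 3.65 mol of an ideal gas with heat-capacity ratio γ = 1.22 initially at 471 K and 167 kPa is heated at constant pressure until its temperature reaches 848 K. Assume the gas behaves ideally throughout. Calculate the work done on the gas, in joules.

-11400 J

V₁ = nRT₁/P₁ = 3.65×8.314×471/167 = 85.6 L.
Isobaric: P stays 167 kPa; V/T = const ⇒ T₂ = 848 K, V₂ = 154 L.
W = PΔV = 167×(154−85.6) kPa·L = 11400 J.
Work done on the gas = −W_by = -11400 J.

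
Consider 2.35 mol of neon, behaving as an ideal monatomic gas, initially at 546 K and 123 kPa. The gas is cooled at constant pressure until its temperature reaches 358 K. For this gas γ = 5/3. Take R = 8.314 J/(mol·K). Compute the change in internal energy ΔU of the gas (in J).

-5510 J

V₁ = nRT₁/P₁ = 2.35×8.314×546/123 = 86.7 L.
Isobaric: P stays 123 kPa; V/T = const ⇒ T₂ = 358 K, V₂ = 56.9 L.
For an ideal gas ΔU = nCvΔT with Cv = (3/2)R = 12.5 J/(mol·K).
ΔU = 2.35×12.5×(358−546) = -5510 J.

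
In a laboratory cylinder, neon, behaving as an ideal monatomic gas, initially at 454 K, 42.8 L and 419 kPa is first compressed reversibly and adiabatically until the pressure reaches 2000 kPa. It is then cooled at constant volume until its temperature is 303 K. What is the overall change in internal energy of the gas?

-8950 J

n = P₁V₁/(RT₁) = 419×42.8/(8.314×454) = 4.75 mol.
Step 1 — Adiabatic: T₂/T₁ = (P₂/P₁)^((γ−1)/γ) ⇒ T₂ = 454×(4.77)^0.400 = 848 K; V₂ = 16.8 L.
ΔU = nCvΔT = 4.75×12.5×(848−454) = 23400 J.
Q = 0 for an adiabatic process, so W = −ΔU = -23400 J.
State after step 1: P = 2000 kPa, V = 16.8 L, T = 848 K.
Step 2 — Isochoric: V stays 16.8 L; P/T = const ⇒ T₂ = 303 K, P₂ = 714 kPa.
W = 0 (no volume change).
ΔU = nCvΔT = 4.75×12.5×(303−848) = -32300 J.
Q = ΔU = -32300 J.
Net over both steps: W = -23400 J, Q = -32300 J, ΔU = -8950 J.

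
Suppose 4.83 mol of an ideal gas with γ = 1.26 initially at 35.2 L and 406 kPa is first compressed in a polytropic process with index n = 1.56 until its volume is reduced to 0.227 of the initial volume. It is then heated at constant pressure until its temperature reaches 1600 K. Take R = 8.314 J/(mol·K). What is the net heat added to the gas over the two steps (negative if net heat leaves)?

T₁ = P₁V₁/(nR) = 406×35.2/(4.83×8.314) = 356 K.
Step 1 — Polytropic n=1.56: T₂ = T₁(V₁/V₂)^(n−1) = 356×(4.41)^0.56 = 816 K; P₂ = P₁(V₁/V₂)^n = 4100 kPa.
W = (P₁V₁−P₂V₂)/(n−1) = (406×35.2−4100×7.99)/0.56 = -33000 J.
ΔU = nCvΔT = 4.83×32.0×(816−356) = 71100 J.
Q = ΔU + W = 38100 J.
State after step 1: P = 4100 kPa, V = 7.99 L, T = 816 K.
Step 2 — Isobaric: P stays 4100 kPa; V/T = const ⇒ T₂ = 1600 K, V₂ = 15.7 L.
W = PΔV = 4100×(15.7−7.99) kPa·L = 31500 J.
ΔU = nCvΔT = 4.83×32.0×(1600−816) = 121000 J.
Q = ΔU + W = nCpΔT = 152000 J.
Net over both steps: W = -1560 J, Q = 191000 J, ΔU = 192000 J.

191000 J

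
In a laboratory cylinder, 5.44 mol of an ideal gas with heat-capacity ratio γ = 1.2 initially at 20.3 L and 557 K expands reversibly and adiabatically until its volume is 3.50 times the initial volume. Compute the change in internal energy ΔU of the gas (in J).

-27900 J

P₁ = nRT₁/V₁ = 5.44×8.314×557/20.3 = 1240 kPa.
Adiabatic: TV^(γ−1) = const ⇒ T₂ = 557×(0.286)^0.200 = 434 K; PV^γ = const ⇒ P₂ = 276 kPa.
For an ideal gas ΔU = nCvΔT with Cv = R/(γ−1) = 41.6 J/(mol·K).
ΔU = 5.44×41.6×(434−557) = -27900 J.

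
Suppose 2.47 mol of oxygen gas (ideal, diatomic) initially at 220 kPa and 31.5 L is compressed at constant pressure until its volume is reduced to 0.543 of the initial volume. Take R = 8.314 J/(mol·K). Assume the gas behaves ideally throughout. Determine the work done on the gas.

3170 J

T₁ = P₁V₁/(nR) = 220×31.5/(2.47×8.314) = 337 K.
Isobaric: P stays 220 kPa; V/T = const ⇒ T₂ = 183 K, V₂ = 17.1 L.
W = PΔV = 220×(17.1−31.5) kPa·L = -3170 J.
Work done on the gas = −W_by = 3170 J.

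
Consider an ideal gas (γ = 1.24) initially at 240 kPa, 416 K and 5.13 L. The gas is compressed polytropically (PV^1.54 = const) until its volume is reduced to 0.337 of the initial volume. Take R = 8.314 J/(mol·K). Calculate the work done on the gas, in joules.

1820 J

n = P₁V₁/(RT₁) = 240×5.13/(8.314×416) = 0.356 mol.
Polytropic n=1.54: T₂ = T₁(V₁/V₂)^(n−1) = 416×(2.97)^0.54 = 748 K; P₂ = P₁(V₁/V₂)^n = 1280 kPa.
W = (P₁V₁−P₂V₂)/(n−1) = (240×5.13−1280×1.73)/0.54 = -1820 J.
Work done on the gas = −W_by = 1820 J.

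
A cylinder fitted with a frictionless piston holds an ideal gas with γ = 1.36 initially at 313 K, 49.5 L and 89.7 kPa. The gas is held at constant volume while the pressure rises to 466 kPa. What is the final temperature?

Isochoric: V stays 49.5 L; P/T = const ⇒ T₂ = 1630 K, P₂ = 466 kPa.

1630 K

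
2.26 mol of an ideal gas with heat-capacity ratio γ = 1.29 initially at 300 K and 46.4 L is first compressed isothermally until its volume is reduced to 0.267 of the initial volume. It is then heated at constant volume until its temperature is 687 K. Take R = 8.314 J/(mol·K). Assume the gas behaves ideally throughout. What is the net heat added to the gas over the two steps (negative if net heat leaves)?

P₁ = nRT₁/V₁ = 2.26×8.314×300/46.4 = 121 kPa.
Step 1 — Isothermal: T stays 300 K; PV = const ⇒ V₂ = 12.4 L, P₂ = 455 kPa.
ΔU = 0 (ideal gas, T constant).
W = nRT ln(V₂/V₁) = 2.26×8.314×300×ln(0.267) = -7440 J.
Q = ΔU + W = -7440 J.
State after step 1: P = 455 kPa, V = 12.4 L, T = 300 K.
Step 2 — Isochoric: V stays 12.4 L; P/T = const ⇒ T₂ = 687 K, P₂ = 1040 kPa.
W = 0 (no volume change).
ΔU = nCvΔT = 2.26×28.7×(687−300) = 25100 J.
Q = ΔU = 25100 J.
Net over both steps: W = -7440 J, Q = 17600 J, ΔU = 25100 J.

17600 J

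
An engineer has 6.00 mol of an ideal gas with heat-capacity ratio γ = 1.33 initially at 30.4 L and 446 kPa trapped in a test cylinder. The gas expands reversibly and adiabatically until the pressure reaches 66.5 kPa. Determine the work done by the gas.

T₁ = P₁V₁/(nR) = 446×30.4/(6.00×8.314) = 272 K.
Adiabatic: T₂/T₁ = (P₂/P₁)^((γ−1)/γ) ⇒ T₂ = 272×(0.149)^0.248 = 170 K; V₂ = 127 L.
ΔU = nCvΔT = 6.00×25.2×(170−272) = -15500 J.
Q = 0 for an adiabatic process, so W = −ΔU = 15500 J.

15500 J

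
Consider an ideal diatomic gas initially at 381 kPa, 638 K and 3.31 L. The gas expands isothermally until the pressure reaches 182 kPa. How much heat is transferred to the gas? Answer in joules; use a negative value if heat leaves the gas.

n = P₁V₁/(RT₁) = 381×3.31/(8.314×638) = 0.238 mol.
Isothermal: T stays 638 K; PV = const ⇒ V₂ = 6.93 L, P₂ = 182 kPa.
ΔU = 0 (ideal gas, T constant).
W = nRT ln(V₂/V₁) = 0.238×8.314×638×ln(2.09) = 932 J.
Q = ΔU + W = 932 J.

932 J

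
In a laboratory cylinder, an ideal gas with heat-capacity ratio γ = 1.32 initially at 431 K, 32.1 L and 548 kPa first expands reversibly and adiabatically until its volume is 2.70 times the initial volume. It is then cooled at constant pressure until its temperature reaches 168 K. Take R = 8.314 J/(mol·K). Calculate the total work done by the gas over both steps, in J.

n = P₁V₁/(RT₁) = 548×32.1/(8.314×431) = 4.91 mol.
Step 1 — Adiabatic: TV^(γ−1) = const ⇒ T₂ = 431×(0.370)^0.320 = 314 K; PV^γ = const ⇒ P₂ = 148 kPa.
ΔU = nCvΔT = 4.91×26.0×(314−431) = -15000 J.
Q = 0 for an adiabatic process, so W = −ΔU = 15000 J.
State after step 1: P = 148 kPa, V = 86.7 L, T = 314 K.
Step 2 — Isobaric: P stays 148 kPa; V/T = const ⇒ T₂ = 168 K, V₂ = 46.4 L.
W = PΔV = 148×(46.4−86.7) kPa·L = -5940 J.
ΔU = nCvΔT = 4.91×26.0×(168−314) = -18600 J.
Q = ΔU + W = nCpΔT = -24500 J.
Net over both steps: W = 9020 J, Q = -24500 J, ΔU = -33500 J.

9020 J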